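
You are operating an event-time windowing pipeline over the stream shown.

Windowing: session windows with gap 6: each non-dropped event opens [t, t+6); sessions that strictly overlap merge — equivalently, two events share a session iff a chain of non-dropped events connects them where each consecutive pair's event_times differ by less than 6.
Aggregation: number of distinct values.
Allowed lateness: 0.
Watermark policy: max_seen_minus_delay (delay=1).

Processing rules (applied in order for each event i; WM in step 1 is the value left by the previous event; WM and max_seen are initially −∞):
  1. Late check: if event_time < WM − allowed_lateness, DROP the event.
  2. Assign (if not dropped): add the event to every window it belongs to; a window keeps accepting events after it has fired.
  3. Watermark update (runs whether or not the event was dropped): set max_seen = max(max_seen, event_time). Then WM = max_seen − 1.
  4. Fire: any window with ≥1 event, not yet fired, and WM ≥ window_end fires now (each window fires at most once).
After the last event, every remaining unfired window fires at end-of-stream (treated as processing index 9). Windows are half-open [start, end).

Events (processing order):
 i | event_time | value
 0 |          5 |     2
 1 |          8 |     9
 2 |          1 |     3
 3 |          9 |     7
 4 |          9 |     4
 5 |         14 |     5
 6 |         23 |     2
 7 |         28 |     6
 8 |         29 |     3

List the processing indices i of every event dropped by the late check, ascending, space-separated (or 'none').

i=0 t=5 v=2: → [5,11); WM=4
i=1 t=8 v=9: → [5,14); WM=7
i=2 t=1 v=3: DROP (t<7-0); WM=7
i=3 t=9 v=7: → [5,15); WM=8
i=4 t=9 v=4: → [5,15); WM=8
i=5 t=14 v=5: → [5,20); WM=13
i=6 t=23 v=2: → [23,29); WM=22
i=7 t=28 v=6: → [23,34); WM=27
i=8 t=29 v=3: → [23,35); WM=28

2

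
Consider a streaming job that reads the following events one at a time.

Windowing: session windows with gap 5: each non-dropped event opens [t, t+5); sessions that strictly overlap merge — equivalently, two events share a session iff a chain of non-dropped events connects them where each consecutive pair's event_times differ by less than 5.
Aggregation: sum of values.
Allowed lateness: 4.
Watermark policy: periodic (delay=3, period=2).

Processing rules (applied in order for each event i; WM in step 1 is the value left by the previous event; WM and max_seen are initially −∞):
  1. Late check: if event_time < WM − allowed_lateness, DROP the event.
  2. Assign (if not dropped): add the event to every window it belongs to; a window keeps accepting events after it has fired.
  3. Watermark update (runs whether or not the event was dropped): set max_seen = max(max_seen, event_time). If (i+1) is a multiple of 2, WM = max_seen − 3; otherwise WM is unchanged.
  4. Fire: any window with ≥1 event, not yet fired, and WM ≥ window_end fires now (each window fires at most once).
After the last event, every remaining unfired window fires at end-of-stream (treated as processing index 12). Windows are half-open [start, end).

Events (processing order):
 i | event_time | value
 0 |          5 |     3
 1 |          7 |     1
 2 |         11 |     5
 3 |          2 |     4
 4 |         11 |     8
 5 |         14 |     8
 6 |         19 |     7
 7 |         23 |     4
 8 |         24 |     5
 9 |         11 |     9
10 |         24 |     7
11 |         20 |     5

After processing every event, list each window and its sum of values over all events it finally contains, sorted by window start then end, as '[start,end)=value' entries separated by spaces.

i=0 t=5 v=3: → [5,10); WM=−∞
i=1 t=7 v=1: → [5,12); WM=4
i=2 t=11 v=5: → [5,16); WM=4
i=3 t=2 v=4: → [2,16); WM=8
i=4 t=11 v=8: → [2,16); WM=8
i=5 t=14 v=8: → [2,19); WM=11
i=6 t=19 v=7: → [19,24); WM=11
i=7 t=23 v=4: → [19,28); WM=20
i=8 t=24 v=5: → [19,29); WM=20
i=9 t=11 v=9: DROP (t<20-4); WM=21
i=10 t=24 v=7: → [19,29); WM=21
i=11 t=20 v=5: → [19,29); WM=21

[2,19)=29 [19,29)=28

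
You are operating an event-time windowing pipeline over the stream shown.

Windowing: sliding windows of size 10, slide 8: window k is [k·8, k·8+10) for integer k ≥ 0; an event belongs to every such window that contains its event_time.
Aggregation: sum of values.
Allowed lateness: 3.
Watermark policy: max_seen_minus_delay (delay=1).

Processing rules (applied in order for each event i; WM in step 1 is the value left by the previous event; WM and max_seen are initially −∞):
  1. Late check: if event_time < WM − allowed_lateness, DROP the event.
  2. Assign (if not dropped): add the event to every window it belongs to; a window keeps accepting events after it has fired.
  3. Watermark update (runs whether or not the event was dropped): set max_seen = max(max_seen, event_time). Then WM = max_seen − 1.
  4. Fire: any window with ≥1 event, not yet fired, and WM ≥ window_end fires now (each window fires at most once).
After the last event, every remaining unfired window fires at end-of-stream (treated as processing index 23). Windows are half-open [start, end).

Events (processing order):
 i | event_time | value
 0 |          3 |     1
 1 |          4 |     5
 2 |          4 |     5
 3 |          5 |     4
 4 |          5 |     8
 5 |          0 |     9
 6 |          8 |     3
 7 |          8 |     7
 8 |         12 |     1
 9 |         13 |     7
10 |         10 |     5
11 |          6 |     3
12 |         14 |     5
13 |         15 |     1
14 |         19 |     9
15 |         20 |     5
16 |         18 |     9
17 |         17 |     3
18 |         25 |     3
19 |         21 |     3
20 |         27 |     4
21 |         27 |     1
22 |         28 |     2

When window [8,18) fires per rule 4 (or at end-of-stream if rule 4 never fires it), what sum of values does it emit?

29

i=0 t=3 v=1: → [0,10); WM=2
i=1 t=4 v=5: → [0,10); WM=3
i=2 t=4 v=5: → [0,10); WM=3
i=3 t=5 v=4: → [0,10); WM=4
i=4 t=5 v=8: → [0,10); WM=4
i=5 t=0 v=9: DROP (t<4-3); WM=4
i=6 t=8 v=3: → [8,18),[0,10); WM=7
i=7 t=8 v=7: → [8,18),[0,10); WM=7
i=8 t=12 v=1: → [8,18); WM=11; [0,10) fires=33
i=9 t=13 v=7: → [8,18); WM=12
i=10 t=10 v=5: → [8,18); WM=12
i=11 t=6 v=3: DROP (t<12-3); WM=12
i=12 t=14 v=5: → [8,18); WM=13
i=13 t=15 v=1: → [8,18); WM=14
i=14 t=19 v=9: → [16,26); WM=18; [8,18) fires=29
i=15 t=20 v=5: → [16,26); WM=19
i=16 t=18 v=9: → [16,26); WM=19
i=17 t=17 v=3: → [16,26),[8,18); WM=19
i=18 t=25 v=3: → [24,34),[16,26); WM=24
i=19 t=21 v=3: → [16,26); WM=24
i=20 t=27 v=4: → [24,34); WM=26; [16,26) fires=32
i=21 t=27 v=1: → [24,34); WM=26
i=22 t=28 v=2: → [24,34); WM=27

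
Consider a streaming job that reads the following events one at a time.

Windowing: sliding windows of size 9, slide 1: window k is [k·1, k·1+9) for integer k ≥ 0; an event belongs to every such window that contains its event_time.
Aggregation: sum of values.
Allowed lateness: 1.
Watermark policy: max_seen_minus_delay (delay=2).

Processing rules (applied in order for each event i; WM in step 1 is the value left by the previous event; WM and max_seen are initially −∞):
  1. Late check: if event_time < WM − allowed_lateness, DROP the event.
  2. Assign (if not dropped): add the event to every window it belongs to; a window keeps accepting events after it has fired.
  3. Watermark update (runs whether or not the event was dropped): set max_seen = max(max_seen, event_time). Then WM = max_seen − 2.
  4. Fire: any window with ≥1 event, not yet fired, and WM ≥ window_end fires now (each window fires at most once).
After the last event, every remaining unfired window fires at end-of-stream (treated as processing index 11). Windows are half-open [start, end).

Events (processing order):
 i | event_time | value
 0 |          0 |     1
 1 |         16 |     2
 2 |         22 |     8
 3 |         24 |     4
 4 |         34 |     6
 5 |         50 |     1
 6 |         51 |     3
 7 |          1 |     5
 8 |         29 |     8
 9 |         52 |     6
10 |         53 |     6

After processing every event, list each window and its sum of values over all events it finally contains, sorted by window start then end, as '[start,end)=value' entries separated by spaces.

[0,9)=1 [8,17)=2 [9,18)=2 [10,19)=2 [11,20)=2 [12,21)=2 [13,22)=2 [14,23)=10 [15,24)=10 [16,25)=14 [17,26)=12 [18,27)=12 [19,28)=12 [20,29)=12 [21,30)=12 [22,31)=12 [23,32)=4 [24,33)=4 [26,35)=6 [27,36)=6 [28,37)=6 [29,38)=6 [30,39)=6 [31,40)=6 [32,41)=6 [33,42)=6 [34,43)=6 [42,51)=1 [43,52)=4 [44,53)=10 [45,54)=16 [46,55)=16 [47,56)=16 [48,57)=16 [49,58)=16 [50,59)=16 [51,60)=15 [52,61)=12 [53,62)=6

i=0 t=0 v=1: → [0,9); WM=-2
i=1 t=16 v=2: → [16,25),[15,24),[14,23),[13,22),[12,21),[11,20),[10,19),[9,18),[8,17); WM=14; [0,9) fires=1
i=2 t=22 v=8: → [22,31),[21,30),[20,29),[19,28),[18,27),[17,26),[16,25),[15,24),[14,23); WM=20; [8,17) fires=2 [9,18) fires=2 [10,19) fires=2 [11,20) fires=2
i=3 t=24 v=4: → [24,33),[23,32),[22,31),[21,30),[20,29),[19,28),[18,27),[17,26),[16,25); WM=22; [12,21) fires=2 [13,22) fires=2
i=4 t=34 v=6: → [34,43),[33,42),[32,41),[31,40),[30,39),[29,38),[28,37),[27,36),[26,35); WM=32; [14,23) fires=10 [15,24) fires=10 [16,25) fires=14 [17,26) fires=12 [18,27) fires=12 [19,28) fires=12 [20,29) fires=12 [21,30) fires=12 [22,31) fires=12 [23,32) fires=4
i=5 t=50 v=1: → [50,59),[49,58),[48,57),[47,56),[46,55),[45,54),[44,53),[43,52),[42,51); WM=48; [24,33) fires=4 [26,35) fires=6 [27,36) fires=6 [28,37) fires=6 [29,38) fires=6 [30,39) fires=6 [31,40) fires=6 [32,41) fires=6 [33,42) fires=6 [34,43) fires=6
i=6 t=51 v=3: → [51,60),[50,59),[49,58),[48,57),[47,56),[46,55),[45,54),[44,53),[43,52); WM=49
i=7 t=1 v=5: DROP (t<49-1); WM=49
i=8 t=29 v=8: DROP (t<49-1); WM=49
i=9 t=52 v=6: → [52,61),[51,60),[50,59),[49,58),[48,57),[47,56),[46,55),[45,54),[44,53); WM=50
i=10 t=53 v=6: → [53,62),[52,61),[51,60),[50,59),[49,58),[48,57),[47,56),[46,55),[45,54); WM=51; [42,51) fires=1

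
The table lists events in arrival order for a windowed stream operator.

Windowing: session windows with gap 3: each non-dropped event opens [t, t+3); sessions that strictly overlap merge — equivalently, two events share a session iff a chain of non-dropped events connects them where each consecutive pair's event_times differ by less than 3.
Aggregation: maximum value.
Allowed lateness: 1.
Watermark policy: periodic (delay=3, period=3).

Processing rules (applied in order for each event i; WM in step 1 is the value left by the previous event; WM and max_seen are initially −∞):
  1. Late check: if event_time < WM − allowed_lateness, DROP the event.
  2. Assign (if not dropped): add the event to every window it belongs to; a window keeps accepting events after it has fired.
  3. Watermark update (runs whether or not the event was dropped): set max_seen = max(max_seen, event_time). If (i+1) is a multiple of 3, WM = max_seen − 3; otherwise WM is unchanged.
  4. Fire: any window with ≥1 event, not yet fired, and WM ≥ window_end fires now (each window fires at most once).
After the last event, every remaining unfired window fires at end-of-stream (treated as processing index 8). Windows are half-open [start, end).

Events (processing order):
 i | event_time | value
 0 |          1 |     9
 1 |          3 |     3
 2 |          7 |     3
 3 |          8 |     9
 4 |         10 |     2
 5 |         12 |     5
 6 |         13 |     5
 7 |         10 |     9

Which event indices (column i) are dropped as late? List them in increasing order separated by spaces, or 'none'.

none

i=0 t=1 v=9: → [1,4); WM=−∞
i=1 t=3 v=3: → [1,6); WM=−∞
i=2 t=7 v=3: → [7,10); WM=4
i=3 t=8 v=9: → [7,11); WM=4
i=4 t=10 v=2: → [7,13); WM=4
i=5 t=12 v=5: → [7,15); WM=9
i=6 t=13 v=5: → [7,16); WM=9
i=7 t=10 v=9: → [7,16); WM=9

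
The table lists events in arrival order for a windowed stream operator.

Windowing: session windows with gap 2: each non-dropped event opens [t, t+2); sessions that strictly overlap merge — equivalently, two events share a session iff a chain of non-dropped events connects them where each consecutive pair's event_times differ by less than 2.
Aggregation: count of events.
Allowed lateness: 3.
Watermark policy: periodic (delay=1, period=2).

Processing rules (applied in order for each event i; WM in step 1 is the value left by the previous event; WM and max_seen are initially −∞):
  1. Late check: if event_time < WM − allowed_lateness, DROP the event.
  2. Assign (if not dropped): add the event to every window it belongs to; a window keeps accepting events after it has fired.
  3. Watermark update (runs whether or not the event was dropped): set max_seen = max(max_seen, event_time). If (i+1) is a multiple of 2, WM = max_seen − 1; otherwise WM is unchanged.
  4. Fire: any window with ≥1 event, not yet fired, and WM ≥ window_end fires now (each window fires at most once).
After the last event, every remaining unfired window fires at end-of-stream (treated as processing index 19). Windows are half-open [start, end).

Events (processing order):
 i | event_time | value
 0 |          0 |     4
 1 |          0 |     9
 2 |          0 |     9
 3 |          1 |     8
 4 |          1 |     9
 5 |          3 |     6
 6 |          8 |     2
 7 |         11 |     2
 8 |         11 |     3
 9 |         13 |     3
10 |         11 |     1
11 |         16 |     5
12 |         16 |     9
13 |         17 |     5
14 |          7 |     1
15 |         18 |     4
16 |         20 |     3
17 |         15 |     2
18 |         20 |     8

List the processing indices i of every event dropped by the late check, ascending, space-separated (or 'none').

i=0 t=0 v=4: → [0,2); WM=−∞
i=1 t=0 v=9: → [0,2); WM=-1
i=2 t=0 v=9: → [0,2); WM=-1
i=3 t=1 v=8: → [0,3); WM=0
i=4 t=1 v=9: → [0,3); WM=0
i=5 t=3 v=6: → [3,5); WM=2
i=6 t=8 v=2: → [8,10); WM=2
i=7 t=11 v=2: → [11,13); WM=10
i=8 t=11 v=3: → [11,13); WM=10
i=9 t=13 v=3: → [13,15); WM=12
i=10 t=11 v=1: → [11,13); WM=12
i=11 t=16 v=5: → [16,18); WM=15
i=12 t=16 v=9: → [16,18); WM=15
i=13 t=17 v=5: → [16,19); WM=16
i=14 t=7 v=1: DROP (t<16-3); WM=16
i=15 t=18 v=4: → [16,20); WM=17
i=16 t=20 v=3: → [20,22); WM=17
i=17 t=15 v=2: → [15,20); WM=19
i=18 t=20 v=8: → [20,22); WM=19

14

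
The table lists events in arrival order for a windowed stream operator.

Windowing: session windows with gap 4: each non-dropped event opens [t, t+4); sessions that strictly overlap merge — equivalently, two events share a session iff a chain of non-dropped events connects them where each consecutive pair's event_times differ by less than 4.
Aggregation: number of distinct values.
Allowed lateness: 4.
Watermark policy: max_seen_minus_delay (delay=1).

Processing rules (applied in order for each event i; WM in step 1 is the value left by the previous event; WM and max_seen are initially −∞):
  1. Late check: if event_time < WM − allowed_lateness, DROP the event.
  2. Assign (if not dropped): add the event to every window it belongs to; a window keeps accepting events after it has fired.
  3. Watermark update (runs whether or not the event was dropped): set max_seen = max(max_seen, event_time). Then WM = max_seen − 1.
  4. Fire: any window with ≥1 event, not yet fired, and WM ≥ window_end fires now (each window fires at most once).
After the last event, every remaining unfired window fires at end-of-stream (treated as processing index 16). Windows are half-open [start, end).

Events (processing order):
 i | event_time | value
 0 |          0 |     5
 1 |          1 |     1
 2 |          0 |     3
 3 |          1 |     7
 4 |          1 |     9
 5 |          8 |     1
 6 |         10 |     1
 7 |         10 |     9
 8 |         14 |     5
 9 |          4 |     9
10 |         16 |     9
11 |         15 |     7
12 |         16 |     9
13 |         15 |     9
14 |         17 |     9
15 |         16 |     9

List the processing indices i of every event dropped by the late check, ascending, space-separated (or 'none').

9

i=0 t=0 v=5: → [0,4); WM=-1
i=1 t=1 v=1: → [0,5); WM=0
i=2 t=0 v=3: → [0,5); WM=0
i=3 t=1 v=7: → [0,5); WM=0
i=4 t=1 v=9: → [0,5); WM=0
i=5 t=8 v=1: → [8,12); WM=7
i=6 t=10 v=1: → [8,14); WM=9
i=7 t=10 v=9: → [8,14); WM=9
i=8 t=14 v=5: → [14,18); WM=13
i=9 t=4 v=9: DROP (t<13-4); WM=13
i=10 t=16 v=9: → [14,20); WM=15
i=11 t=15 v=7: → [14,20); WM=15
i=12 t=16 v=9: → [14,20); WM=15
i=13 t=15 v=9: → [14,20); WM=15
i=14 t=17 v=9: → [14,21); WM=16
i=15 t=16 v=9: → [14,21); WM=16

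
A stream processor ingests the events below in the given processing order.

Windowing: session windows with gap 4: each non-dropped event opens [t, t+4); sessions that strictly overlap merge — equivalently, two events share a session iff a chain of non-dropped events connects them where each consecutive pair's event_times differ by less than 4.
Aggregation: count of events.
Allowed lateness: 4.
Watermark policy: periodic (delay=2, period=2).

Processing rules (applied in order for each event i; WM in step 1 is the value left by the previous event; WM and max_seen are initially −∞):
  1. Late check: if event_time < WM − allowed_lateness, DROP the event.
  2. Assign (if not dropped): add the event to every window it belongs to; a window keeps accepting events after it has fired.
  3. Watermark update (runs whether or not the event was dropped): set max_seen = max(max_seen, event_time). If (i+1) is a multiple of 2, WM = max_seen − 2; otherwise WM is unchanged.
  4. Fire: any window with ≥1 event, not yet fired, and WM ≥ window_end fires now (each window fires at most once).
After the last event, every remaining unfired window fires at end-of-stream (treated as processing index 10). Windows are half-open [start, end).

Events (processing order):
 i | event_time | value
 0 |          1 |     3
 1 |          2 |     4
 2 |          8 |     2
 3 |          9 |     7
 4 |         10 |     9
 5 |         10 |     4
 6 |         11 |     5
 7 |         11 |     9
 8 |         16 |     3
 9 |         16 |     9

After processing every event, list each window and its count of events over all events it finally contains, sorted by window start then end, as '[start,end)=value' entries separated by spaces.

[1,6)=2 [8,15)=6 [16,20)=2

i=0 t=1 v=3: → [1,5); WM=−∞
i=1 t=2 v=4: → [1,6); WM=0
i=2 t=8 v=2: → [8,12); WM=0
i=3 t=9 v=7: → [8,13); WM=7
i=4 t=10 v=9: → [8,14); WM=7
i=5 t=10 v=4: → [8,14); WM=8
i=6 t=11 v=5: → [8,15); WM=8
i=7 t=11 v=9: → [8,15); WM=9
i=8 t=16 v=3: → [16,20); WM=9
i=9 t=16 v=9: → [16,20); WM=14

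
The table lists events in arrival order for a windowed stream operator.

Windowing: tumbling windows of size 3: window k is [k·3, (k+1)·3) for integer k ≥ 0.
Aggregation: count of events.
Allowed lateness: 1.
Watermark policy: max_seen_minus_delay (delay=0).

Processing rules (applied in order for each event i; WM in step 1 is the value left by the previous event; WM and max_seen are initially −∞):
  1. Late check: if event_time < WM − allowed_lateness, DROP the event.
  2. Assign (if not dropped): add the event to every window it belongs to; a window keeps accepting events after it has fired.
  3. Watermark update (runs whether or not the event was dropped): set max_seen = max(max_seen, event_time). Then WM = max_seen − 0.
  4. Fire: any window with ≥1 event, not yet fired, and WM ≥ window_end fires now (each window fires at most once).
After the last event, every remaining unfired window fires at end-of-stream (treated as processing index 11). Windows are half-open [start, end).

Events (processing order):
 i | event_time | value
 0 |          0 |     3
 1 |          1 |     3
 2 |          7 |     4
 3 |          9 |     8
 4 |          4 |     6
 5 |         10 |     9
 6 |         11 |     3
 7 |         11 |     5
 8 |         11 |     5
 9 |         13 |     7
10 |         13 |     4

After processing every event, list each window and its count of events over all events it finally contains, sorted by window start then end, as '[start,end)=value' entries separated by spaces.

[0,3)=2 [6,9)=1 [9,12)=5 [12,15)=2

i=0 t=0 v=3: → [0,3); WM=0
i=1 t=1 v=3: → [0,3); WM=1
i=2 t=7 v=4: → [6,9); WM=7; [0,3) fires=2
i=3 t=9 v=8: → [9,12); WM=9; [6,9) fires=1
i=4 t=4 v=6: DROP (t<9-1); WM=9
i=5 t=10 v=9: → [9,12); WM=10
i=6 t=11 v=3: → [9,12); WM=11
i=7 t=11 v=5: → [9,12); WM=11
i=8 t=11 v=5: → [9,12); WM=11
i=9 t=13 v=7: → [12,15); WM=13; [9,12) fires=5
i=10 t=13 v=4: → [12,15); WM=13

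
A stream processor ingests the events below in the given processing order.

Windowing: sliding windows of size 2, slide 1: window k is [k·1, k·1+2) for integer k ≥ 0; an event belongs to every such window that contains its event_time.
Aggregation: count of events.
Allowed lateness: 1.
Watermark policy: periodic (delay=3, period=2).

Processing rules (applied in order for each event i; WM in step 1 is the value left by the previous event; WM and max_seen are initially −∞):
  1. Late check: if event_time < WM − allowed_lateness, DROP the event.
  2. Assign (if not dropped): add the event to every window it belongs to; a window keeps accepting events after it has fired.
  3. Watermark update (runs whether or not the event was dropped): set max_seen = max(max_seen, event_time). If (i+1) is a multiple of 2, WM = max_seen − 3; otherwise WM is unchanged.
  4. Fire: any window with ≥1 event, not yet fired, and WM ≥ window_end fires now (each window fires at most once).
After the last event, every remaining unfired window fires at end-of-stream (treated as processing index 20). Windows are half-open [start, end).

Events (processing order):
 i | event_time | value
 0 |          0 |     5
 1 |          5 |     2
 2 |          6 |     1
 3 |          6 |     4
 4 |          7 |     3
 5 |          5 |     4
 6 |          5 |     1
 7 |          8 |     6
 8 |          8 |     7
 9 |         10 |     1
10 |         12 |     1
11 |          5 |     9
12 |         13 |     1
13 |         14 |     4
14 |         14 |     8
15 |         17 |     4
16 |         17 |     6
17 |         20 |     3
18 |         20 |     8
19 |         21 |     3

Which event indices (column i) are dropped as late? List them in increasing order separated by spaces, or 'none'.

i=0 t=0 v=5: → [0,2); WM=−∞
i=1 t=5 v=2: → [5,7),[4,6); WM=2; [0,2) fires=1
i=2 t=6 v=1: → [6,8),[5,7); WM=2
i=3 t=6 v=4: → [6,8),[5,7); WM=3
i=4 t=7 v=3: → [7,9),[6,8); WM=3
i=5 t=5 v=4: → [5,7),[4,6); WM=4
i=6 t=5 v=1: → [5,7),[4,6); WM=4
i=7 t=8 v=6: → [8,10),[7,9); WM=5
i=8 t=8 v=7: → [8,10),[7,9); WM=5
i=9 t=10 v=1: → [10,12),[9,11); WM=7; [4,6) fires=3 [5,7) fires=5
i=10 t=12 v=1: → [12,14),[11,13); WM=7
i=11 t=5 v=9: DROP (t<7-1); WM=9; [6,8) fires=3 [7,9) fires=3
i=12 t=13 v=1: → [13,15),[12,14); WM=9
i=13 t=14 v=4: → [14,16),[13,15); WM=11; [8,10) fires=2 [9,11) fires=1
i=14 t=14 v=8: → [14,16),[13,15); WM=11
i=15 t=17 v=4: → [17,19),[16,18); WM=14; [10,12) fires=1 [11,13) fires=1 [12,14) fires=2
i=16 t=17 v=6: → [17,19),[16,18); WM=14
i=17 t=20 v=3: → [20,22),[19,21); WM=17; [13,15) fires=3 [14,16) fires=2
i=18 t=20 v=8: → [20,22),[19,21); WM=17
i=19 t=21 v=3: → [21,23),[20,22); WM=18; [16,18) fires=2

11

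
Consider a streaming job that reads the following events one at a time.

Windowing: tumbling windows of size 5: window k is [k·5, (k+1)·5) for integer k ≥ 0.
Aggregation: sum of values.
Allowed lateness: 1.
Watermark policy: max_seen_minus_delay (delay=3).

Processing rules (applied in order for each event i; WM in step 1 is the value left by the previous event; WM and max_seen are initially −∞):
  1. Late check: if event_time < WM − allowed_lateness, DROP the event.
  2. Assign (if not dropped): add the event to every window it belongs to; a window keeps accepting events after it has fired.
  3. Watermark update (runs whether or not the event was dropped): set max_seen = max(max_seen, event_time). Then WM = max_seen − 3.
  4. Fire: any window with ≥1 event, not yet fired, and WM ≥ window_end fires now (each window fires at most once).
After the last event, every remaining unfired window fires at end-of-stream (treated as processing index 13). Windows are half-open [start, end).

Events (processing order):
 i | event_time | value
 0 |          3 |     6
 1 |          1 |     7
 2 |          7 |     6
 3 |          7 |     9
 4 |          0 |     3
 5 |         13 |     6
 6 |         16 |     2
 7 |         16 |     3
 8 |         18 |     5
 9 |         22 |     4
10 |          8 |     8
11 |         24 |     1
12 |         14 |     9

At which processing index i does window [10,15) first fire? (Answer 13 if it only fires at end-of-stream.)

8

i=0 t=3 v=6: → [0,5); WM=0
i=1 t=1 v=7: → [0,5); WM=0
i=2 t=7 v=6: → [5,10); WM=4
i=3 t=7 v=9: → [5,10); WM=4
i=4 t=0 v=3: DROP (t<4-1); WM=4
i=5 t=13 v=6: → [10,15); WM=10; [0,5) fires=13 [5,10) fires=15
i=6 t=16 v=2: → [15,20); WM=13
i=7 t=16 v=3: → [15,20); WM=13
i=8 t=18 v=5: → [15,20); WM=15; [10,15) fires=6
i=9 t=22 v=4: → [20,25); WM=19
i=10 t=8 v=8: DROP (t<19-1); WM=19
i=11 t=24 v=1: → [20,25); WM=21; [15,20) fires=10
i=12 t=14 v=9: DROP (t<21-1); WM=21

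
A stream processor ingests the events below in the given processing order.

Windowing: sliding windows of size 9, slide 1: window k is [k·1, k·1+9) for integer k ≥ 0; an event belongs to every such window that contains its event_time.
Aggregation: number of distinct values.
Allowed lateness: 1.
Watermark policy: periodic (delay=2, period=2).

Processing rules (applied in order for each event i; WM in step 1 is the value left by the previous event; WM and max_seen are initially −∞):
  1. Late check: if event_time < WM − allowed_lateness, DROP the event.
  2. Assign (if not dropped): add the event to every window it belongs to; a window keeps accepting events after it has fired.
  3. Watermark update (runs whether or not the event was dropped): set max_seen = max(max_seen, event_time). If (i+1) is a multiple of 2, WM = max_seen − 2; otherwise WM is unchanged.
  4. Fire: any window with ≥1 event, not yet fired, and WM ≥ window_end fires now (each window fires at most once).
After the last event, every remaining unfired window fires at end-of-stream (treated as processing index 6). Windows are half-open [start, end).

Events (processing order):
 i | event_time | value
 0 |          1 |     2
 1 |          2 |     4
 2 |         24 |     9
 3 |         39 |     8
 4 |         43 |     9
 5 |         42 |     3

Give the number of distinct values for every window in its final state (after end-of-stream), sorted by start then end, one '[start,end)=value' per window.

[0,9)=2 [1,10)=2 [2,11)=1 [16,25)=1 [17,26)=1 [18,27)=1 [19,28)=1 [20,29)=1 [21,30)=1 [22,31)=1 [23,32)=1 [24,33)=1 [31,40)=1 [32,41)=1 [33,42)=1 [34,43)=2 [35,44)=3 [36,45)=3 [37,46)=3 [38,47)=3 [39,48)=3 [40,49)=2 [41,50)=2 [42,51)=2 [43,52)=1

i=0 t=1 v=2: → [1,10),[0,9); WM=−∞
i=1 t=2 v=4: → [2,11),[1,10),[0,9); WM=0
i=2 t=24 v=9: → [24,33),[23,32),[22,31),[21,30),[20,29),[19,28),[18,27),[17,26),[16,25); WM=0
i=3 t=39 v=8: → [39,48),[38,47),[37,46),[36,45),[35,44),[34,43),[33,42),[32,41),[31,40); WM=37; [0,9) fires=2 [1,10) fires=2 [2,11) fires=1 [16,25) fires=1 [17,26) fires=1 [18,27) fires=1 [19,28) fires=1 [20,29) fires=1 [21,30) fires=1 [22,31) fires=1 [23,32) fires=1 [24,33) fires=1
i=4 t=43 v=9: → [43,52),[42,51),[41,50),[40,49),[39,48),[38,47),[37,46),[36,45),[35,44); WM=37
i=5 t=42 v=3: → [42,51),[41,50),[40,49),[39,48),[38,47),[37,46),[36,45),[35,44),[34,43); WM=41; [31,40) fires=1 [32,41) fires=1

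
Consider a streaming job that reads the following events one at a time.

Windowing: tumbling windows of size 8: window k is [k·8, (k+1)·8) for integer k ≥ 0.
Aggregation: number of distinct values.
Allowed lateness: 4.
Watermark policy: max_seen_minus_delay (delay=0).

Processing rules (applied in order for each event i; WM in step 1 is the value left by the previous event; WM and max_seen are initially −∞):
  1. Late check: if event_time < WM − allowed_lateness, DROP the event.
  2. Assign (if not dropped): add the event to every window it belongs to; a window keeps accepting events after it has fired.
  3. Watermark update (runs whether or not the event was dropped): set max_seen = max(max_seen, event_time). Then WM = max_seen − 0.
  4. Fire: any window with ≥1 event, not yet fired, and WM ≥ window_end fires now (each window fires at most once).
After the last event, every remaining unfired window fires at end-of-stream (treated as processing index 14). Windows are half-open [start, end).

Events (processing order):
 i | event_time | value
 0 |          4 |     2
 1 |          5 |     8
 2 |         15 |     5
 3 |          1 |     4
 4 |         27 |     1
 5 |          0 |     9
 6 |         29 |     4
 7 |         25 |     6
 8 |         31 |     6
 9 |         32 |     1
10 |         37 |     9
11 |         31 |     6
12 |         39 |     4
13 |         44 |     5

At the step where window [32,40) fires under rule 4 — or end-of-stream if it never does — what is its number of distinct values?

i=0 t=4 v=2: → [0,8); WM=4
i=1 t=5 v=8: → [0,8); WM=5
i=2 t=15 v=5: → [8,16); WM=15; [0,8) fires=2
i=3 t=1 v=4: DROP (t<15-4); WM=15
i=4 t=27 v=1: → [24,32); WM=27; [8,16) fires=1
i=5 t=0 v=9: DROP (t<27-4); WM=27
i=6 t=29 v=4: → [24,32); WM=29
i=7 t=25 v=6: → [24,32); WM=29
i=8 t=31 v=6: → [24,32); WM=31
i=9 t=32 v=1: → [32,40); WM=32; [24,32) fires=3
i=10 t=37 v=9: → [32,40); WM=37
i=11 t=31 v=6: DROP (t<37-4); WM=37
i=12 t=39 v=4: → [32,40); WM=39
i=13 t=44 v=5: → [40,48); WM=44; [32,40) fires=3

3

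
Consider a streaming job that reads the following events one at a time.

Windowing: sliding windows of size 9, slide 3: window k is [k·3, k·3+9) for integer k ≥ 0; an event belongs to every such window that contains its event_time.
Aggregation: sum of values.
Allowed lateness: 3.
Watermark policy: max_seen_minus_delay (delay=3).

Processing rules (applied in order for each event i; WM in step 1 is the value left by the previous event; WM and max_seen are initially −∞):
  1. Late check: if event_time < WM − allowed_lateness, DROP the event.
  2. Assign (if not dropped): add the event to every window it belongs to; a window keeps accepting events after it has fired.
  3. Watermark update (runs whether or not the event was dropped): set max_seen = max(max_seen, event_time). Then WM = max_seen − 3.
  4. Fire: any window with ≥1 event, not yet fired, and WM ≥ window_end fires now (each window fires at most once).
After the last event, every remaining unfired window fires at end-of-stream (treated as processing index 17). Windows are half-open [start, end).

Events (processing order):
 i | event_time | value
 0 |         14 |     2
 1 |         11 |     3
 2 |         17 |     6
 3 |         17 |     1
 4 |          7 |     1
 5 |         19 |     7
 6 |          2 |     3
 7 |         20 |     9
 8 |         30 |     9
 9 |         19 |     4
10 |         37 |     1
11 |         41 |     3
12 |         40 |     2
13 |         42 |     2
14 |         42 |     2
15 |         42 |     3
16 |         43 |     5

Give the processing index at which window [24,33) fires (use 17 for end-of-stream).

i=0 t=14 v=2: → [12,21),[9,18),[6,15); WM=11
i=1 t=11 v=3: → [9,18),[6,15),[3,12); WM=11
i=2 t=17 v=6: → [15,24),[12,21),[9,18); WM=14; [3,12) fires=3
i=3 t=17 v=1: → [15,24),[12,21),[9,18); WM=14
i=4 t=7 v=1: DROP (t<14-3); WM=14
i=5 t=19 v=7: → [18,27),[15,24),[12,21); WM=16; [6,15) fires=5
i=6 t=2 v=3: DROP (t<16-3); WM=16
i=7 t=20 v=9: → [18,27),[15,24),[12,21); WM=17
i=8 t=30 v=9: → [30,39),[27,36),[24,33); WM=27; [9,18) fires=12 [12,21) fires=25 [15,24) fires=23 [18,27) fires=16
i=9 t=19 v=4: DROP (t<27-3); WM=27
i=10 t=37 v=1: → [36,45),[33,42),[30,39); WM=34; [24,33) fires=9
i=11 t=41 v=3: → [39,48),[36,45),[33,42); WM=38; [27,36) fires=9
i=12 t=40 v=2: → [39,48),[36,45),[33,42); WM=38
i=13 t=42 v=2: → [42,51),[39,48),[36,45); WM=39; [30,39) fires=10
i=14 t=42 v=2: → [42,51),[39,48),[36,45); WM=39
i=15 t=42 v=3: → [42,51),[39,48),[36,45); WM=39
i=16 t=43 v=5: → [42,51),[39,48),[36,45); WM=40

10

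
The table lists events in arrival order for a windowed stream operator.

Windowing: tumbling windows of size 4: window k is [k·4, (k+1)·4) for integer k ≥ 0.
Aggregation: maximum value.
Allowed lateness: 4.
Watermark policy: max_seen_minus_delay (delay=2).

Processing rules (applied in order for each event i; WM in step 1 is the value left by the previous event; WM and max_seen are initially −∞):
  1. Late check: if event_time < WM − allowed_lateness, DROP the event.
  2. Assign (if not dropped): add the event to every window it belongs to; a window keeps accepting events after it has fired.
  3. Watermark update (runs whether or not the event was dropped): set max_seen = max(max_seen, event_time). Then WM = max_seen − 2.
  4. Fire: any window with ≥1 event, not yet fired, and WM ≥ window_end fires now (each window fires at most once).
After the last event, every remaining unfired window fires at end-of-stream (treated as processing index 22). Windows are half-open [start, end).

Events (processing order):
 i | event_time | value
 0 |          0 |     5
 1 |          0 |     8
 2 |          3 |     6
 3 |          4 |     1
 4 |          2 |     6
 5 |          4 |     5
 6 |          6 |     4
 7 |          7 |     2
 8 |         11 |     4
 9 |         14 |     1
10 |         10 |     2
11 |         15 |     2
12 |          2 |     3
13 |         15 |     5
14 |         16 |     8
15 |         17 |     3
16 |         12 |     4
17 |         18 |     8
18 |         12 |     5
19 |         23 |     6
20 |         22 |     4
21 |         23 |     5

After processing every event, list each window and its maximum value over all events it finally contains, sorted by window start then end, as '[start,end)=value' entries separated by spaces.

i=0 t=0 v=5: → [0,4); WM=-2
i=1 t=0 v=8: → [0,4); WM=-2
i=2 t=3 v=6: → [0,4); WM=1
i=3 t=4 v=1: → [4,8); WM=2
i=4 t=2 v=6: → [0,4); WM=2
i=5 t=4 v=5: → [4,8); WM=2
i=6 t=6 v=4: → [4,8); WM=4; [0,4) fires=8
i=7 t=7 v=2: → [4,8); WM=5
i=8 t=11 v=4: → [8,12); WM=9; [4,8) fires=5
i=9 t=14 v=1: → [12,16); WM=12; [8,12) fires=4
i=10 t=10 v=2: → [8,12); WM=12
i=11 t=15 v=2: → [12,16); WM=13
i=12 t=2 v=3: DROP (t<13-4); WM=13
i=13 t=15 v=5: → [12,16); WM=13
i=14 t=16 v=8: → [16,20); WM=14
i=15 t=17 v=3: → [16,20); WM=15
i=16 t=12 v=4: → [12,16); WM=15
i=17 t=18 v=8: → [16,20); WM=16; [12,16) fires=5
i=18 t=12 v=5: → [12,16); WM=16
i=19 t=23 v=6: → [20,24); WM=21; [16,20) fires=8
i=20 t=22 v=4: → [20,24); WM=21
i=21 t=23 v=5: → [20,24); WM=21

[0,4)=8 [4,8)=5 [8,12)=4 [12,16)=5 [16,20)=8 [20,24)=6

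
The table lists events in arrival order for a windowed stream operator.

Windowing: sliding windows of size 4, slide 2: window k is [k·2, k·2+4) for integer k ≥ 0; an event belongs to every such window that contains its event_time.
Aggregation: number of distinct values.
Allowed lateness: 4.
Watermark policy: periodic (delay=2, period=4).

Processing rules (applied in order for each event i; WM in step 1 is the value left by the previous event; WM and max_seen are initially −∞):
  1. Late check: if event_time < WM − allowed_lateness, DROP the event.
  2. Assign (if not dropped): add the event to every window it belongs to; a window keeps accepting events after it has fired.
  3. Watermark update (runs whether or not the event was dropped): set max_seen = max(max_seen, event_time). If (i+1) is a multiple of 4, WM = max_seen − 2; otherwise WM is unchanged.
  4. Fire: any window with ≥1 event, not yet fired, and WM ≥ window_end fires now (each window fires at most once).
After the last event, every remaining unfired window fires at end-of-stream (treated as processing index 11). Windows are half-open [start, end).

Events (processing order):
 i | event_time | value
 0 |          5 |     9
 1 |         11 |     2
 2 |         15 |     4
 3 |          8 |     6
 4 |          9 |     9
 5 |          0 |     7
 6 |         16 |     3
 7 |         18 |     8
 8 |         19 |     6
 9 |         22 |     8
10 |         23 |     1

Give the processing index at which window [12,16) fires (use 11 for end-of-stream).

7

i=0 t=5 v=9: → [4,8),[2,6); WM=−∞
i=1 t=11 v=2: → [10,14),[8,12); WM=−∞
i=2 t=15 v=4: → [14,18),[12,16); WM=−∞
i=3 t=8 v=6: → [8,12),[6,10); WM=13; [2,6) fires=1 [4,8) fires=1 [6,10) fires=1 [8,12) fires=2
i=4 t=9 v=9: → [8,12),[6,10); WM=13
i=5 t=0 v=7: DROP (t<13-4); WM=13
i=6 t=16 v=3: → [16,20),[14,18); WM=13
i=7 t=18 v=8: → [18,22),[16,20); WM=16; [10,14) fires=1 [12,16) fires=1
i=8 t=19 v=6: → [18,22),[16,20); WM=16
i=9 t=22 v=8: → [22,26),[20,24); WM=16
i=10 t=23 v=1: → [22,26),[20,24); WM=16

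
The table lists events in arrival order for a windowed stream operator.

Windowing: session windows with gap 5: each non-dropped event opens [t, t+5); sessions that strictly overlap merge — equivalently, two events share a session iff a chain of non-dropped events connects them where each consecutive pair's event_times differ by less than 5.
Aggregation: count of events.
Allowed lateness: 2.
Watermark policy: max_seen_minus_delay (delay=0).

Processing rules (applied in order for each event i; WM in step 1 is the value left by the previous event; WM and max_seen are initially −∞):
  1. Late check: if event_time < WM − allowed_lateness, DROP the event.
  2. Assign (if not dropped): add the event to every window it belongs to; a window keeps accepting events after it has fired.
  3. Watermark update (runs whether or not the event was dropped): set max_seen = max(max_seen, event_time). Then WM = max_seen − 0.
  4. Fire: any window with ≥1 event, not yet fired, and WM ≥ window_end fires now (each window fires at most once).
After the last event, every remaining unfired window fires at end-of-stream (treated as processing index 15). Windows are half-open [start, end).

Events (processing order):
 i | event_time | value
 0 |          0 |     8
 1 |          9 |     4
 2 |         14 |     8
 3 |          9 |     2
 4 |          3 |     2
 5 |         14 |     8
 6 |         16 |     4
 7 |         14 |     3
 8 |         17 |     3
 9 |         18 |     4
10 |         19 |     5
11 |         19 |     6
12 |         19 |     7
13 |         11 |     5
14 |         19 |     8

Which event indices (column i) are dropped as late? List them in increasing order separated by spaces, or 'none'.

i=0 t=0 v=8: → [0,5); WM=0
i=1 t=9 v=4: → [9,14); WM=9
i=2 t=14 v=8: → [14,19); WM=14
i=3 t=9 v=2: DROP (t<14-2); WM=14
i=4 t=3 v=2: DROP (t<14-2); WM=14
i=5 t=14 v=8: → [14,19); WM=14
i=6 t=16 v=4: → [14,21); WM=16
i=7 t=14 v=3: → [14,21); WM=16
i=8 t=17 v=3: → [14,22); WM=17
i=9 t=18 v=4: → [14,23); WM=18
i=10 t=19 v=5: → [14,24); WM=19
i=11 t=19 v=6: → [14,24); WM=19
i=12 t=19 v=7: → [14,24); WM=19
i=13 t=11 v=5: DROP (t<19-2); WM=19
i=14 t=19 v=8: → [14,24); WM=19

3 4 13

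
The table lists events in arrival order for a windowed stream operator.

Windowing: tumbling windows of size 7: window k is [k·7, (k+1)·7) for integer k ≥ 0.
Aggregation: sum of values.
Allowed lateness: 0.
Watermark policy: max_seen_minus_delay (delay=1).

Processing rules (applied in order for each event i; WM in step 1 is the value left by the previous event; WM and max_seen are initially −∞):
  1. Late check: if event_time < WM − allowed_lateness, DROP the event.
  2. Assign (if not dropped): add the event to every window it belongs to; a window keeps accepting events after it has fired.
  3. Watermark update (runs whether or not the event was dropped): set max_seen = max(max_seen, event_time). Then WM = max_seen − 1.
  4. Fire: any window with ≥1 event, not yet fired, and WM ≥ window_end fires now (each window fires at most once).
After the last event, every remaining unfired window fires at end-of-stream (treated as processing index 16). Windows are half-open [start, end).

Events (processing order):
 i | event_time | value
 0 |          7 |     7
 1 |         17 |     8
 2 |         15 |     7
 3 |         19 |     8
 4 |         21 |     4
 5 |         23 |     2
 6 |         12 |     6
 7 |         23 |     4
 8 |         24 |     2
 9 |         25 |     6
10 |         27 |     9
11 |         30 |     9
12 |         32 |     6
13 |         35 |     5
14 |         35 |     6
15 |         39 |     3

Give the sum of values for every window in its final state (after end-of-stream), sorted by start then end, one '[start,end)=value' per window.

i=0 t=7 v=7: → [7,14); WM=6
i=1 t=17 v=8: → [14,21); WM=16; [7,14) fires=7
i=2 t=15 v=7: DROP (t<16-0); WM=16
i=3 t=19 v=8: → [14,21); WM=18
i=4 t=21 v=4: → [21,28); WM=20
i=5 t=23 v=2: → [21,28); WM=22; [14,21) fires=16
i=6 t=12 v=6: DROP (t<22-0); WM=22
i=7 t=23 v=4: → [21,28); WM=22
i=8 t=24 v=2: → [21,28); WM=23
i=9 t=25 v=6: → [21,28); WM=24
i=10 t=27 v=9: → [21,28); WM=26
i=11 t=30 v=9: → [28,35); WM=29; [21,28) fires=27
i=12 t=32 v=6: → [28,35); WM=31
i=13 t=35 v=5: → [35,42); WM=34
i=14 t=35 v=6: → [35,42); WM=34
i=15 t=39 v=3: → [35,42); WM=38; [28,35) fires=15

[7,14)=7 [14,21)=16 [21,28)=27 [28,35)=15 [35,42)=14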